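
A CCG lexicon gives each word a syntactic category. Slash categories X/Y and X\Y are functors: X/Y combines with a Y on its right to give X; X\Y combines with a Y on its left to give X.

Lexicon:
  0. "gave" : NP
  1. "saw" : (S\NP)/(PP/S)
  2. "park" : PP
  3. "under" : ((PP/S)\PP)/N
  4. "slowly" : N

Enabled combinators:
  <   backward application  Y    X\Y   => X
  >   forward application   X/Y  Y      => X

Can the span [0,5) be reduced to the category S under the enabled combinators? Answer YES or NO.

[0,5] S   <
  [0,1] "gave" : NP
  [1,5] S\NP   >
    [1,2] "saw" : (S\NP)/(PP/S)
    [2,5] PP/S   <
      [2,3] "park" : PP
      [3,5] (PP/S)\PP   >
        [3,4] "under" : ((PP/S)\PP)/N
        [4,5] "slowly" : N

YES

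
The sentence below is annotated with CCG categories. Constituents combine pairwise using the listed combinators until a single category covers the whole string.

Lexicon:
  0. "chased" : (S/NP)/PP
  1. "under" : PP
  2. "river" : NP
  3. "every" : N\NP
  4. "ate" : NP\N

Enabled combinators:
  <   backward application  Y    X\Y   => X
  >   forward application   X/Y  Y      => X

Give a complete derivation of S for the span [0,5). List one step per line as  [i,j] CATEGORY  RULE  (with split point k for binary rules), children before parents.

[0,1] (S/NP)/PP  lex  "chased"
[1,2] PP  lex  "under"
[0,2] S/NP  >  k=1
[2,3] NP  lex  "river"
[3,4] N\NP  lex  "every"
[2,4] N  <  k=3
[4,5] NP\N  lex  "ate"
[2,5] NP  <  k=4
[0,5] S  >  k=2

[0,5] S   >
  [0,2] S/NP   >
    [0,1] "chased" : (S/NP)/PP
    [1,2] "under" : PP
  [2,5] NP   <
    [2,4] N   <
      [2,3] "river" : NP
      [3,4] "every" : N\NP
    [4,5] "ate" : NP\N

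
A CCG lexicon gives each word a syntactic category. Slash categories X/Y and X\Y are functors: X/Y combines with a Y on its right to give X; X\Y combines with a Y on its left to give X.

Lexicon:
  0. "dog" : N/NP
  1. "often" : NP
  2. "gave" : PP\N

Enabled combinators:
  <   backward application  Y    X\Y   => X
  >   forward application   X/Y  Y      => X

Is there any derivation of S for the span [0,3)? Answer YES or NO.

N/NP NP PP\N
CKY chart[0,3] = {PP}; S ∉ chart

NO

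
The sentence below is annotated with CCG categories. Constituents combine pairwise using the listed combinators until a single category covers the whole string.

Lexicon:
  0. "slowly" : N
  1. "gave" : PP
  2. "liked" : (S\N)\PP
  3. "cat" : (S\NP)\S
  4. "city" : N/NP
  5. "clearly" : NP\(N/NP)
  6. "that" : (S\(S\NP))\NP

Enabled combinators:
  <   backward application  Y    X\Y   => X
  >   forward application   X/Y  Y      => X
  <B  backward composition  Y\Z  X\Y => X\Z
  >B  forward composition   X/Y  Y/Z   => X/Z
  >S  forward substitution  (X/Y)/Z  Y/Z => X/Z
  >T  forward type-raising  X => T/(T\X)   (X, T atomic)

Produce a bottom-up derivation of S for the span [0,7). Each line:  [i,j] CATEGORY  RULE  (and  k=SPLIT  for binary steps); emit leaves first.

[0,7] S   <
  [0,4] S\NP   <
    [0,3] S   >
      [0,1] S/(S\N)   >T
        [0,1] "slowly" : N
      [1,3] S\N   <
        [1,2] "gave" : PP
        [2,3] "liked" : (S\N)\PP
    [3,4] "cat" : (S\NP)\S
  [4,7] S\(S\NP)   <
    [4,6] NP   <
      [4,5] "city" : N/NP
      [5,6] "clearly" : NP\(N/NP)
    [6,7] "that" : (S\(S\NP))\NP

[0,1] N  lex  "slowly"
[0,1] S/(S\N)  >T
[1,2] PP  lex  "gave"
[2,3] (S\N)\PP  lex  "liked"
[1,3] S\N  <  k=2
[0,3] S  >  k=1
[3,4] (S\NP)\S  lex  "cat"
[0,4] S\NP  <  k=3
[4,5] N/NP  lex  "city"
[5,6] NP\(N/NP)  lex  "clearly"
[4,6] NP  <  k=5
[6,7] (S\(S\NP))\NP  lex  "that"
[4,7] S\(S\NP)  <  k=6
[0,7] S  <  k=4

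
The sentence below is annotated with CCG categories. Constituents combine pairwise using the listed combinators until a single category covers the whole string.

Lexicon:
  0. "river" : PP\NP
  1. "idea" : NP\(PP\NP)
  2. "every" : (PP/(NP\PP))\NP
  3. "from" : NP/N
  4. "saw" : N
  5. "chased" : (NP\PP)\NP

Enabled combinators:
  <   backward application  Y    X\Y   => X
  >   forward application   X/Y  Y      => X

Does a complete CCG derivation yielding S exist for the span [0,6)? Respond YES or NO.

NO

PP\NP NP\(PP\NP) (PP/(NP\PP))\NP NP/N N (NP\PP)\NP
CKY chart[0,6] = {PP}; S ∉ chart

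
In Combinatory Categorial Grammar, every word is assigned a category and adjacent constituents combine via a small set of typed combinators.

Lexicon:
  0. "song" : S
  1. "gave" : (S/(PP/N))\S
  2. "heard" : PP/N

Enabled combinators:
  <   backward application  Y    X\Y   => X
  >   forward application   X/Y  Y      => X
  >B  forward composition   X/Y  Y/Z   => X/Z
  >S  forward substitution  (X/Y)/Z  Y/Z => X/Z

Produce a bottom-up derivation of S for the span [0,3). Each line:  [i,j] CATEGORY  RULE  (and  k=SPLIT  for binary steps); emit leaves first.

[0,3] S   >
  [0,2] S/(PP/N)   <
    [0,1] "song" : S
    [1,2] "gave" : (S/(PP/N))\S
  [2,3] "heard" : PP/N

[0,1] S  lex  "song"
[1,2] (S/(PP/N))\S  lex  "gave"
[0,2] S/(PP/N)  <  k=1
[2,3] PP/N  lex  "heard"
[0,3] S  >  k=2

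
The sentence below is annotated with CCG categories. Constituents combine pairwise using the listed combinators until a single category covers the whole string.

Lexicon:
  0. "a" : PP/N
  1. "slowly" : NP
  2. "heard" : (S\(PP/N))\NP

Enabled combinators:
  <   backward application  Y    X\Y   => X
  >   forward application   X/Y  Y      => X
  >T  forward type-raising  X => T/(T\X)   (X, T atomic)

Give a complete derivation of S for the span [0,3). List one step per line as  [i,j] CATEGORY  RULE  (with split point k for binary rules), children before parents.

[0,1] PP/N  lex  "a"
[1,2] NP  lex  "slowly"
[2,3] (S\(PP/N))\NP  lex  "heard"
[1,3] S\(PP/N)  <  k=2
[0,3] S  <  k=1

[0,3] S   <
  [0,1] "a" : PP/N
  [1,3] S\(PP/N)   <
    [1,2] "slowly" : NP
    [2,3] "heard" : (S\(PP/N))\NP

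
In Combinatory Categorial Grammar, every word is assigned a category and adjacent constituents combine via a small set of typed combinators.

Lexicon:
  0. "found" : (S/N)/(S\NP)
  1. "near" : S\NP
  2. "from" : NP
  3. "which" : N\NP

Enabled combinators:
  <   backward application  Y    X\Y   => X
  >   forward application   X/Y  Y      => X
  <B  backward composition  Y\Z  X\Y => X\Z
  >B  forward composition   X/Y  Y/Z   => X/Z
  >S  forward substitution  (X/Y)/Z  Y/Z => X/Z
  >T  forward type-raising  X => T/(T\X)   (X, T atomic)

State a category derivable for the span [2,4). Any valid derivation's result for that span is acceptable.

[0,4] S   >
  [0,2] S/N   >
    [0,1] "found" : (S/N)/(S\NP)
    [1,2] "near" : S\NP
  [2,4] N   >
    [2,3] N/(N\NP)   >T
      [2,3] "from" : NP
    [3,4] "which" : N\NP

N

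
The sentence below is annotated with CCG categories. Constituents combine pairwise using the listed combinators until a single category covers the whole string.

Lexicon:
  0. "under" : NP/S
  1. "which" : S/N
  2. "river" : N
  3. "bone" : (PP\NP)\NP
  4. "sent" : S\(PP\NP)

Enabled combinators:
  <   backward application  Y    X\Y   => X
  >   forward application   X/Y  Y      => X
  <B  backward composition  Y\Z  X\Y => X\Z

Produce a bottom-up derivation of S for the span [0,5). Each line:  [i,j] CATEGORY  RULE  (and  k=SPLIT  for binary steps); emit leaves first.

[0,1] NP/S  lex  "under"
[1,2] S/N  lex  "which"
[2,3] N  lex  "river"
[1,3] S  >  k=2
[0,3] NP  >  k=1
[3,4] (PP\NP)\NP  lex  "bone"
[4,5] S\(PP\NP)  lex  "sent"
[3,5] S\NP  <B  k=4
[0,5] S  <  k=3

[0,5] S   <
  [0,3] NP   >
    [0,1] "under" : NP/S
    [1,3] S   >
      [1,2] "which" : S/N
      [2,3] "river" : N
  [3,5] S\NP   <B
    [3,4] "bone" : (PP\NP)\NP
    [4,5] "sent" : S\(PP\NP)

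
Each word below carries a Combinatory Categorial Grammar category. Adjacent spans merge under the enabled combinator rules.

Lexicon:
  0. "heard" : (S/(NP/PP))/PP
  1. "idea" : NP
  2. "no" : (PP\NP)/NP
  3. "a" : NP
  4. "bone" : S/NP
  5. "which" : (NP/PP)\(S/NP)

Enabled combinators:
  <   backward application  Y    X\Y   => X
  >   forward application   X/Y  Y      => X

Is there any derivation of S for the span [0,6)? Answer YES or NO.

[0,6] S   >
  [0,4] S/(NP/PP)   >
    [0,1] "heard" : (S/(NP/PP))/PP
    [1,4] PP   <
      [1,2] "idea" : NP
      [2,4] PP\NP   >
        [2,3] "no" : (PP\NP)/NP
        [3,4] "a" : NP
  [4,6] NP/PP   <
    [4,5] "bone" : S/NP
    [5,6] "which" : (NP/PP)\(S/NP)

YES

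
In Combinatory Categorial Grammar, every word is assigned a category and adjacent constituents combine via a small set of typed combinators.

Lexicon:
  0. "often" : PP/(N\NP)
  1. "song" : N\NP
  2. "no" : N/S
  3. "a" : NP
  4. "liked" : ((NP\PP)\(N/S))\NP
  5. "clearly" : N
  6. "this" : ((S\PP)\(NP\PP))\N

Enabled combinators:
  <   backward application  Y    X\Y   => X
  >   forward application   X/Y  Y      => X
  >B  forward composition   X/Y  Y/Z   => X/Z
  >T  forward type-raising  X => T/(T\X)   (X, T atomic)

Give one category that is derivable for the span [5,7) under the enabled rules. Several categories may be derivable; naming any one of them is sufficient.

(S\PP)\(NP\PP)

[0,7] S   <
  [0,2] PP   >
    [0,1] "often" : PP/(N\NP)
    [1,2] "song" : N\NP
  [2,7] S\PP   <
    [2,5] NP\PP   <
      [2,3] "no" : N/S
      [3,5] (NP\PP)\(N/S)   <
        [3,4] "a" : NP
        [4,5] "liked" : ((NP\PP)\(N/S))\NP
    [5,7] (S\PP)\(NP\PP)   <
      [5,6] "clearly" : N
      [6,7] "this" : ((S\PP)\(NP\PP))\N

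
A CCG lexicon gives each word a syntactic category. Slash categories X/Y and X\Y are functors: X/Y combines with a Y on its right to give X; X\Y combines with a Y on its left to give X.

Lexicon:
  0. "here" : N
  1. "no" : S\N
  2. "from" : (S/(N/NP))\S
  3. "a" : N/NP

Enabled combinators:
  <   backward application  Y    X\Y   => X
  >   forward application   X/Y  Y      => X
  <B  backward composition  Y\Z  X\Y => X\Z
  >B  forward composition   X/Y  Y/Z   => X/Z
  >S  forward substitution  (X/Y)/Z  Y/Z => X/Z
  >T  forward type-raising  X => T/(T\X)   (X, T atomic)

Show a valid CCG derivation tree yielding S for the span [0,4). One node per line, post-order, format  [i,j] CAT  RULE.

[0,1] N  lex  "here"
[1,2] S\N  lex  "no"
[0,2] S  <  k=1
[2,3] (S/(N/NP))\S  lex  "from"
[0,3] S/(N/NP)  <  k=2
[3,4] N/NP  lex  "a"
[0,4] S  >  k=3

[0,4] S   >
  [0,3] S/(N/NP)   <
    [0,2] S   <
      [0,1] "here" : N
      [1,2] "no" : S\N
    [2,3] "from" : (S/(N/NP))\S
  [3,4] "a" : N/NP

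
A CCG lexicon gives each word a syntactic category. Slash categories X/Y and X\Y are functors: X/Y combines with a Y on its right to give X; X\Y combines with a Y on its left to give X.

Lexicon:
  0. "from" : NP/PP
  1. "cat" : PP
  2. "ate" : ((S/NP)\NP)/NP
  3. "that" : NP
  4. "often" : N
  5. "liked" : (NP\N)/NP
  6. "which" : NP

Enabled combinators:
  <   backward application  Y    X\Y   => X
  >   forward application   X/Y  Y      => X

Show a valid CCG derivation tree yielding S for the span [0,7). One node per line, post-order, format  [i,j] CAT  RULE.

[0,1] NP/PP  lex  "from"
[1,2] PP  lex  "cat"
[0,2] NP  >  k=1
[2,3] ((S/NP)\NP)/NP  lex  "ate"
[3,4] NP  lex  "that"
[2,4] (S/NP)\NP  >  k=3
[0,4] S/NP  <  k=2
[4,5] N  lex  "often"
[5,6] (NP\N)/NP  lex  "liked"
[6,7] NP  lex  "which"
[5,7] NP\N  >  k=6
[4,7] NP  <  k=5
[0,7] S  >  k=4

[0,7] S   >
  [0,4] S/NP   <
    [0,2] NP   >
      [0,1] "from" : NP/PP
      [1,2] "cat" : PP
    [2,4] (S/NP)\NP   >
      [2,3] "ate" : ((S/NP)\NP)/NP
      [3,4] "that" : NP
  [4,7] NP   <
    [4,5] "often" : N
    [5,7] NP\N   >
      [5,6] "liked" : (NP\N)/NP
      [6,7] "which" : NP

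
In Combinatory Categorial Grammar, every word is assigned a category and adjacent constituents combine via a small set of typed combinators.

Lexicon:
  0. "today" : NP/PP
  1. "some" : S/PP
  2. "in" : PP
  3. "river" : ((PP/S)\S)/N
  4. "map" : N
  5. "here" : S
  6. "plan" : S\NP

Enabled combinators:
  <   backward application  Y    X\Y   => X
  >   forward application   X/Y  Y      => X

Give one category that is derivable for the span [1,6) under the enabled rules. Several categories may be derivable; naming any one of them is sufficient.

[0,7] S   <
  [0,6] NP   >
    [0,1] "today" : NP/PP
    [1,6] PP   >
      [1,5] PP/S   <
        [1,3] S   >
          [1,2] "some" : S/PP
          [2,3] "in" : PP
        [3,5] (PP/S)\S   >
          [3,4] "river" : ((PP/S)\S)/N
          [4,5] "map" : N
      [5,6] "here" : S
  [6,7] "plan" : S\NP

PP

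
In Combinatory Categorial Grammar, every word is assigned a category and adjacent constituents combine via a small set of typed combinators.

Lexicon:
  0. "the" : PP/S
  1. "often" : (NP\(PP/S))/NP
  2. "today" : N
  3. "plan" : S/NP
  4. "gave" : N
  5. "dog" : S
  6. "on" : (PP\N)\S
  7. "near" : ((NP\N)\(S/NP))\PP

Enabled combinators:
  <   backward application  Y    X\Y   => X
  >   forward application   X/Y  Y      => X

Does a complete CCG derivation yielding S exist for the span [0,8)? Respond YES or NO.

NO

PP/S (NP\(PP/S))/NP N S/NP N S (PP\N)\S ((NP\N)\(S/NP))\PP
CKY chart[0,8] = {NP}; S ∉ chart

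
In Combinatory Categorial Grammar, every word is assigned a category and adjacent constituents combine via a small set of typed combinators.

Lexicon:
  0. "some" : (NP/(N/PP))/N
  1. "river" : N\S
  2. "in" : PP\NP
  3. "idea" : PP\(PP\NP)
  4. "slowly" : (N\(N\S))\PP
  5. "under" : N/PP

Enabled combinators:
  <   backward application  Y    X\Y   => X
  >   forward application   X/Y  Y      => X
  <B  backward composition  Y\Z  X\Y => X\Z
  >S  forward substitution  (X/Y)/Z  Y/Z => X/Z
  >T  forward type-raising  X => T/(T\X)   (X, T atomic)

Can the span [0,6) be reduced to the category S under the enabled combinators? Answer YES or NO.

(NP/(N/PP))/N N\S PP\NP PP\(PP\NP) (N\(N\S))\PP N/PP
CKY chart[0,6] = {N/(N\NP), NP, NP/(NP\NP), PP/(PP\NP), S/(S\NP)}; S ∉ chart

NO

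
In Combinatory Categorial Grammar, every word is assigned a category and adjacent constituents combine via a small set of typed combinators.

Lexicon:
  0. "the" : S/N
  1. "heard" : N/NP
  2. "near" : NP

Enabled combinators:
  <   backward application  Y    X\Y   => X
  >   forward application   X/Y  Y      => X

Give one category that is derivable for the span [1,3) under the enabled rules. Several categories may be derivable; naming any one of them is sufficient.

N

[0,3] S   >
  [0,1] "the" : S/N
  [1,3] N   >
    [1,2] "heard" : N/NP
    [2,3] "near" : NP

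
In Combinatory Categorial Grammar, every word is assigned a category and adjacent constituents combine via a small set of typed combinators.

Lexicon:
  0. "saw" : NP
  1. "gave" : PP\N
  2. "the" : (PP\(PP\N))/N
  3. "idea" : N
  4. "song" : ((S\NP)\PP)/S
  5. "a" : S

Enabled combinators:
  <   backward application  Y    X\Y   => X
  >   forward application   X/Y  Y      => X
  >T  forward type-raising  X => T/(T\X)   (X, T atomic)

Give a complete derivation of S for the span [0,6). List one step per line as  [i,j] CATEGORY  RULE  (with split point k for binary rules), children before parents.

[0,1] NP  lex  "saw"
[1,2] PP\N  lex  "gave"
[2,3] (PP\(PP\N))/N  lex  "the"
[3,4] N  lex  "idea"
[2,4] PP\(PP\N)  >  k=3
[1,4] PP  <  k=2
[4,5] ((S\NP)\PP)/S  lex  "song"
[5,6] S  lex  "a"
[4,6] (S\NP)\PP  >  k=5
[1,6] S\NP  <  k=4
[0,6] S  <  k=1

[0,6] S   <
  [0,1] "saw" : NP
  [1,6] S\NP   <
    [1,4] PP   <
      [1,2] "gave" : PP\N
      [2,4] PP\(PP\N)   >
        [2,3] "the" : (PP\(PP\N))/N
        [3,4] "idea" : N
    [4,6] (S\NP)\PP   >
      [4,5] "song" : ((S\NP)\PP)/S
      [5,6] "a" : S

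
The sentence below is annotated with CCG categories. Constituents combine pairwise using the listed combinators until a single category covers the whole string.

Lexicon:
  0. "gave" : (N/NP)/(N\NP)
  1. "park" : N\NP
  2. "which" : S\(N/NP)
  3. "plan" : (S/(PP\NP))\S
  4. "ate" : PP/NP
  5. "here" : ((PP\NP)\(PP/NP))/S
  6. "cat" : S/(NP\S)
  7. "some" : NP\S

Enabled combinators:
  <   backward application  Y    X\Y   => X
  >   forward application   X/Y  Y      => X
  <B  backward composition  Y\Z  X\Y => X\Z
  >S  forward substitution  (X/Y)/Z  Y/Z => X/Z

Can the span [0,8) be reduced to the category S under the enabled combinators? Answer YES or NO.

YES

[0,8] S   >
  [0,4] S/(PP\NP)   <
    [0,3] S   <
      [0,2] N/NP   >
        [0,1] "gave" : (N/NP)/(N\NP)
        [1,2] "park" : N\NP
      [2,3] "which" : S\(N/NP)
    [3,4] "plan" : (S/(PP\NP))\S
  [4,8] PP\NP   <
    [4,5] "ate" : PP/NP
    [5,8] (PP\NP)\(PP/NP)   >
      [5,6] "here" : ((PP\NP)\(PP/NP))/S
      [6,8] S   >
        [6,7] "cat" : S/(NP\S)
        [7,8] "some" : NP\S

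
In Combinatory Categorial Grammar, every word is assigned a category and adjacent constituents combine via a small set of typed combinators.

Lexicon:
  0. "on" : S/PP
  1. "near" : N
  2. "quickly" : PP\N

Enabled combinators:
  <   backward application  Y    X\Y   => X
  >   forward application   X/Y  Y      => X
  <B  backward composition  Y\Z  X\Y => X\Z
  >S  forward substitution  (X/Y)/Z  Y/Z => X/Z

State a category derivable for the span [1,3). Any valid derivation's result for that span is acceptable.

[0,3] S   >
  [0,1] "on" : S/PP
  [1,3] PP   <
    [1,2] "near" : N
    [2,3] "quickly" : PP\N

PP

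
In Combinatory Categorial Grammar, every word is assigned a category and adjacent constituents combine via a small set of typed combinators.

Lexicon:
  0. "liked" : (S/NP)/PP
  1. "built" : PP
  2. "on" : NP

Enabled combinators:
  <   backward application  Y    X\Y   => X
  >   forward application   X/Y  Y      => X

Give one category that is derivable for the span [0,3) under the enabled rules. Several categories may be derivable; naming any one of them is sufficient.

[0,3] S   >
  [0,2] S/NP   >
    [0,1] "liked" : (S/NP)/PP
    [1,2] "built" : PP
  [2,3] "on" : NP

S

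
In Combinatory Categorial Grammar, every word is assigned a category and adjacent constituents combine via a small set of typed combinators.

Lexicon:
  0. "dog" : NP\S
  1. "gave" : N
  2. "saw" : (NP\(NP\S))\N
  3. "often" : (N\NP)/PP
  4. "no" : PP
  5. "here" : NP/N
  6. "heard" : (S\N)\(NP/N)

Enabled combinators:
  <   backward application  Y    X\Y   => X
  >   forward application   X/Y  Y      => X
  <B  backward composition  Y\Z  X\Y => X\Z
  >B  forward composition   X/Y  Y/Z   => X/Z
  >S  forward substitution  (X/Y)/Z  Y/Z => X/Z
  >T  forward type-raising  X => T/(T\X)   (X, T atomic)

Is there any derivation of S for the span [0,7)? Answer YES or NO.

YES

[0,7] S   <
  [0,5] N   <
    [0,3] NP   <
      [0,1] "dog" : NP\S
      [1,3] NP\(NP\S)   <
        [1,2] "gave" : N
        [2,3] "saw" : (NP\(NP\S))\N
    [3,5] N\NP   >
      [3,4] "often" : (N\NP)/PP
      [4,5] "no" : PP
  [5,7] S\N   <
    [5,6] "here" : NP/N
    [6,7] "heard" : (S\N)\(NP/N)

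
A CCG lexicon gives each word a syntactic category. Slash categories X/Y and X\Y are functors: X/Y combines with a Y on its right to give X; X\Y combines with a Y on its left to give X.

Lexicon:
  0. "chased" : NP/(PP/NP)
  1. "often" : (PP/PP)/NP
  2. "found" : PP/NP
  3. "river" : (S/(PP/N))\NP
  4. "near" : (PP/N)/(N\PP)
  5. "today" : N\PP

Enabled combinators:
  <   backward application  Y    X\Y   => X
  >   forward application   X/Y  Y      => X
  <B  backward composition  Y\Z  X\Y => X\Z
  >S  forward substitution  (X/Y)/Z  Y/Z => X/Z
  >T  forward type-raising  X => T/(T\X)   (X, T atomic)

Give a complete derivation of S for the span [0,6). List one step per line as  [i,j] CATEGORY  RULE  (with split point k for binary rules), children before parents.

[0,1] NP/(PP/NP)  lex  "chased"
[1,2] (PP/PP)/NP  lex  "often"
[2,3] PP/NP  lex  "found"
[1,3] PP/NP  >S  k=2
[0,3] NP  >  k=1
[3,4] (S/(PP/N))\NP  lex  "river"
[0,4] S/(PP/N)  <  k=3
[4,5] (PP/N)/(N\PP)  lex  "near"
[5,6] N\PP  lex  "today"
[4,6] PP/N  >  k=5
[0,6] S  >  k=4

[0,6] S   >
  [0,4] S/(PP/N)   <
    [0,3] NP   >
      [0,1] "chased" : NP/(PP/NP)
      [1,3] PP/NP   >S
        [1,2] "often" : (PP/PP)/NP
        [2,3] "found" : PP/NP
    [3,4] "river" : (S/(PP/N))\NP
  [4,6] PP/N   >
    [4,5] "near" : (PP/N)/(N\PP)
    [5,6] "today" : N\PP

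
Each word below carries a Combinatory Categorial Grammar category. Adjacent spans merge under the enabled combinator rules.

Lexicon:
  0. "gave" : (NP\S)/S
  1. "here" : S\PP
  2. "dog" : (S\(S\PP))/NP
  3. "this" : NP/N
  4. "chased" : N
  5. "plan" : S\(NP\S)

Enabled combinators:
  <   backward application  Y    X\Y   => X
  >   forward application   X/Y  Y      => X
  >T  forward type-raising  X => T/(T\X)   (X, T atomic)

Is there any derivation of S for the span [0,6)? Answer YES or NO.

[0,6] S   <
  [0,5] NP\S   >
    [0,1] "gave" : (NP\S)/S
    [1,5] S   <
      [1,2] "here" : S\PP
      [2,5] S\(S\PP)   >
        [2,3] "dog" : (S\(S\PP))/NP
        [3,5] NP   >
          [3,4] "this" : NP/N
          [4,5] "chased" : N
  [5,6] "plan" : S\(NP\S)

YES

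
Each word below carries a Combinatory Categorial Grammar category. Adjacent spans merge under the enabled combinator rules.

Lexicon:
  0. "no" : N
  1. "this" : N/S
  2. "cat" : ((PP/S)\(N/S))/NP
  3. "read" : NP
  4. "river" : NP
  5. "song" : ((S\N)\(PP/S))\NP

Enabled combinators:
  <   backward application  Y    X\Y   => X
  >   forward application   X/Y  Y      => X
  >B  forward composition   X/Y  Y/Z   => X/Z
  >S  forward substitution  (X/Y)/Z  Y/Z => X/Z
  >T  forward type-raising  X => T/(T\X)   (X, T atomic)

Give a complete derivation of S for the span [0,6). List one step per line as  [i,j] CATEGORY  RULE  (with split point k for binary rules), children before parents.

[0,1] N  lex  "no"
[1,2] N/S  lex  "this"
[2,3] ((PP/S)\(N/S))/NP  lex  "cat"
[3,4] NP  lex  "read"
[2,4] (PP/S)\(N/S)  >  k=3
[1,4] PP/S  <  k=2
[4,5] NP  lex  "river"
[5,6] ((S\N)\(PP/S))\NP  lex  "song"
[4,6] (S\N)\(PP/S)  <  k=5
[1,6] S\N  <  k=4
[0,6] S  <  k=1

[0,6] S   <
  [0,1] "no" : N
  [1,6] S\N   <
    [1,4] PP/S   <
      [1,2] "this" : N/S
      [2,4] (PP/S)\(N/S)   >
        [2,3] "cat" : ((PP/S)\(N/S))/NP
        [3,4] "read" : NP
    [4,6] (S\N)\(PP/S)   <
      [4,5] "river" : NP
      [5,6] "song" : ((S\N)\(PP/S))\NP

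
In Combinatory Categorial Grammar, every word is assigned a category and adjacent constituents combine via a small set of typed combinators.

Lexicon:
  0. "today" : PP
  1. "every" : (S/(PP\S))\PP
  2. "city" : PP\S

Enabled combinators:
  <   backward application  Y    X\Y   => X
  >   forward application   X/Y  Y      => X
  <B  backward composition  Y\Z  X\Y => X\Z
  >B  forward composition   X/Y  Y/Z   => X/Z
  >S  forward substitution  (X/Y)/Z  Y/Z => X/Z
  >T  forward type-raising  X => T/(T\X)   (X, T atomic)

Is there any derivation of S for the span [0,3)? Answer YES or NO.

[0,3] S   >
  [0,2] S/(PP\S)   <
    [0,1] "today" : PP
    [1,2] "every" : (S/(PP\S))\PP
  [2,3] "city" : PP\S

YES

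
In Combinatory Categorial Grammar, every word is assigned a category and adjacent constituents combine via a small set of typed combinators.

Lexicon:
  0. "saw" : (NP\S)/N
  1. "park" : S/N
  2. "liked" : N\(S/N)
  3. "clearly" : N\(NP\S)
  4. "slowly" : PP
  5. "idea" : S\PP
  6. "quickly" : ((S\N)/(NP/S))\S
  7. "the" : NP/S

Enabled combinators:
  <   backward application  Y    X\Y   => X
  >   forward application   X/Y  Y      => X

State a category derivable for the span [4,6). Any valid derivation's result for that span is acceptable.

[0,8] S   <
  [0,4] N   <
    [0,3] NP\S   >
      [0,1] "saw" : (NP\S)/N
      [1,3] N   <
        [1,2] "park" : S/N
        [2,3] "liked" : N\(S/N)
    [3,4] "clearly" : N\(NP\S)
  [4,8] S\N   >
    [4,7] (S\N)/(NP/S)   <
      [4,6] S   <
        [4,5] "slowly" : PP
        [5,6] "idea" : S\PP
      [6,7] "quickly" : ((S\N)/(NP/S))\S
    [7,8] "the" : NP/S

S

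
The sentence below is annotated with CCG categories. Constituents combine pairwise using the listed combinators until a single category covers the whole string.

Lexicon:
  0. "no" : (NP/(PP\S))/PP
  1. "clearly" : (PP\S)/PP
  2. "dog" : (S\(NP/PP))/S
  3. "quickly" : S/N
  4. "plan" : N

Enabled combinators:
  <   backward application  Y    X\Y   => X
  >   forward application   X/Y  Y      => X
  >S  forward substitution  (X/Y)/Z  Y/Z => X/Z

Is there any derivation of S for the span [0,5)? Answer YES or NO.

YES

[0,5] S   <
  [0,2] NP/PP   >S
    [0,1] "no" : (NP/(PP\S))/PP
    [1,2] "clearly" : (PP\S)/PP
  [2,5] S\(NP/PP)   >
    [2,3] "dog" : (S\(NP/PP))/S
    [3,5] S   >
      [3,4] "quickly" : S/N
      [4,5] "plan" : N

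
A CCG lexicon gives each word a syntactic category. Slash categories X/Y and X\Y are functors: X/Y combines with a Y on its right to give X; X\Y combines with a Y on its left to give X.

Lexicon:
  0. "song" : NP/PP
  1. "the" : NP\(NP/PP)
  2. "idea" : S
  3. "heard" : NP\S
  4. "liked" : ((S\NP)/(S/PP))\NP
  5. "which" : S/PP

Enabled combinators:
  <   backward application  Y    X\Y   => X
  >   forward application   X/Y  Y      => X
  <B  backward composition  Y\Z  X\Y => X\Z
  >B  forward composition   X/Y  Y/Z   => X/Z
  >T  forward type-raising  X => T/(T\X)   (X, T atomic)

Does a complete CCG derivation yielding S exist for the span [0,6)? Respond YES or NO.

[0,6] S   <
  [0,2] NP   <
    [0,1] "song" : NP/PP
    [1,2] "the" : NP\(NP/PP)
  [2,6] S\NP   >
    [2,5] (S\NP)/(S/PP)   <
      [2,4] NP   >
        [2,3] NP/(NP\S)   >T
          [2,3] "idea" : S
        [3,4] "heard" : NP\S
      [4,5] "liked" : ((S\NP)/(S/PP))\NP
    [5,6] "which" : S/PP

YES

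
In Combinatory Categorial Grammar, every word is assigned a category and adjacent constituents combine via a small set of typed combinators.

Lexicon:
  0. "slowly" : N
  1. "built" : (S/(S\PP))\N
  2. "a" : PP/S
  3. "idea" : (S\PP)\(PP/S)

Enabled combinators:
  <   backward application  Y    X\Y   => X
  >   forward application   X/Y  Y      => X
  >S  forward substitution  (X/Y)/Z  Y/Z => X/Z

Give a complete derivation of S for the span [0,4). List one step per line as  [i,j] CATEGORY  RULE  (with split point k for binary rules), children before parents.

[0,4] S   >
  [0,2] S/(S\PP)   <
    [0,1] "slowly" : N
    [1,2] "built" : (S/(S\PP))\N
  [2,4] S\PP   <
    [2,3] "a" : PP/S
    [3,4] "idea" : (S\PP)\(PP/S)

[0,1] N  lex  "slowly"
[1,2] (S/(S\PP))\N  lex  "built"
[0,2] S/(S\PP)  <  k=1
[2,3] PP/S  lex  "a"
[3,4] (S\PP)\(PP/S)  lex  "idea"
[2,4] S\PP  <  k=3
[0,4] S  >  k=2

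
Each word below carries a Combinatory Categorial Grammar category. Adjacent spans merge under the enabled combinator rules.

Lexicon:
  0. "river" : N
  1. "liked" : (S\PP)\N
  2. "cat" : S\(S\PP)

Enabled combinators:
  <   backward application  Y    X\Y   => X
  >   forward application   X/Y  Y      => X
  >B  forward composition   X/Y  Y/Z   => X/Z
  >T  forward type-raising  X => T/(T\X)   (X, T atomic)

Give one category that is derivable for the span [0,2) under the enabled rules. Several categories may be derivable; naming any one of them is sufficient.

[0,3] S   <
  [0,2] S\PP   <
    [0,1] "river" : N
    [1,2] "liked" : (S\PP)\N
  [2,3] "cat" : S\(S\PP)

S\PP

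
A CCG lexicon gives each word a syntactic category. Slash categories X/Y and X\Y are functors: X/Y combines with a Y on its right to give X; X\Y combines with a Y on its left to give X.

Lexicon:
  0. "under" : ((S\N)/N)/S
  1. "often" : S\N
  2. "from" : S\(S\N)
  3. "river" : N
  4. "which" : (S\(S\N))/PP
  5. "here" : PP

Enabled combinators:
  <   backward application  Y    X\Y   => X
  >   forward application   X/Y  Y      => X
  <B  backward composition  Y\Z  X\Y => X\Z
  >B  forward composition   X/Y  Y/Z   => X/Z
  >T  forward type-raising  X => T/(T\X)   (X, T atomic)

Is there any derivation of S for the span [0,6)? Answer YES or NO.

YES

[0,6] S   <
  [0,4] S\N   >
    [0,3] (S\N)/N   >
      [0,1] "under" : ((S\N)/N)/S
      [1,3] S   <
        [1,2] "often" : S\N
        [2,3] "from" : S\(S\N)
    [3,4] "river" : N
  [4,6] S\(S\N)   >
    [4,5] "which" : (S\(S\N))/PP
    [5,6] "here" : PP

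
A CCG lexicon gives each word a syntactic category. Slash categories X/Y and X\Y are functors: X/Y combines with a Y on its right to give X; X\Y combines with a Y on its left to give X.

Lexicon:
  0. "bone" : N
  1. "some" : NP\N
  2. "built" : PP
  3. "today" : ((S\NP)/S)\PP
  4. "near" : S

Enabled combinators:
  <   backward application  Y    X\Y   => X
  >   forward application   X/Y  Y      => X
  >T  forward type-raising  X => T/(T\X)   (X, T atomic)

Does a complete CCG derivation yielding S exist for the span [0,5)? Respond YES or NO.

[0,5] S   <
  [0,2] NP   <
    [0,1] "bone" : N
    [1,2] "some" : NP\N
  [2,5] S\NP   >
    [2,4] (S\NP)/S   <
      [2,3] "built" : PP
      [3,4] "today" : ((S\NP)/S)\PP
    [4,5] "near" : S

YES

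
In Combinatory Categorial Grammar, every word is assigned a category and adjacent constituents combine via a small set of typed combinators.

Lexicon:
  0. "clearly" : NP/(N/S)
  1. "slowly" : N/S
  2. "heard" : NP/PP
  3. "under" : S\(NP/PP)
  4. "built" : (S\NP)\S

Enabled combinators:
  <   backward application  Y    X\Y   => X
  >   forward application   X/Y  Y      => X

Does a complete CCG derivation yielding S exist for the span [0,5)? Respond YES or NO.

[0,5] S   <
  [0,2] NP   >
    [0,1] "clearly" : NP/(N/S)
    [1,2] "slowly" : N/S
  [2,5] S\NP   <
    [2,4] S   <
      [2,3] "heard" : NP/PP
      [3,4] "under" : S\(NP/PP)
    [4,5] "built" : (S\NP)\S

YES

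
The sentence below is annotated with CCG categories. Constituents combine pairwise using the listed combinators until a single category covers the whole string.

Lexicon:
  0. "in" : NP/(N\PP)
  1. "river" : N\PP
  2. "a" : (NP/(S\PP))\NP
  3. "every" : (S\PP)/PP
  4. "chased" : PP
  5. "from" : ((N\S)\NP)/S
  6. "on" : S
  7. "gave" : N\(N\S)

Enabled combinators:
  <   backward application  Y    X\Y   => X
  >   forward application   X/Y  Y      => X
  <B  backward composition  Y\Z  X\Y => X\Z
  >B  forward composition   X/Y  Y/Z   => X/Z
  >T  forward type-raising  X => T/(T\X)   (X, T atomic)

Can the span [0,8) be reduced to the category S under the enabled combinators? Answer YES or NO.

NP/(N\PP) N\PP (NP/(S\PP))\NP (S\PP)/PP PP ((N\S)\NP)/S S N\(N\S)
CKY chart[0,8] = {N, N/(N\N), NP/(NP\N), PP/(PP\N), S/(S\N)}; S ∉ chart

NO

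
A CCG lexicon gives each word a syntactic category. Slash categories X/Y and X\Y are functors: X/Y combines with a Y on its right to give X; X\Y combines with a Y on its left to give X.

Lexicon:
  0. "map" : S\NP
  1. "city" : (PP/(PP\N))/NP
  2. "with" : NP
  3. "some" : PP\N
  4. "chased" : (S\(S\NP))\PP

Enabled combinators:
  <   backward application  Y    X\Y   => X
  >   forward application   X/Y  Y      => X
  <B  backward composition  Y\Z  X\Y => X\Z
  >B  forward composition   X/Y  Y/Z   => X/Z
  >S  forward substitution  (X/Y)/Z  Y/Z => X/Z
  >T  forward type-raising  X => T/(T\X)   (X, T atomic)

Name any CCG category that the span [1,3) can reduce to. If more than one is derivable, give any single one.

PP/(PP\N)

[0,5] S   <
  [0,1] "map" : S\NP
  [1,5] S\(S\NP)   <
    [1,4] PP   >
      [1,3] PP/(PP\N)   >
        [1,2] "city" : (PP/(PP\N))/NP
        [2,3] "with" : NP
      [3,4] "some" : PP\N
    [4,5] "chased" : (S\(S\NP))\PP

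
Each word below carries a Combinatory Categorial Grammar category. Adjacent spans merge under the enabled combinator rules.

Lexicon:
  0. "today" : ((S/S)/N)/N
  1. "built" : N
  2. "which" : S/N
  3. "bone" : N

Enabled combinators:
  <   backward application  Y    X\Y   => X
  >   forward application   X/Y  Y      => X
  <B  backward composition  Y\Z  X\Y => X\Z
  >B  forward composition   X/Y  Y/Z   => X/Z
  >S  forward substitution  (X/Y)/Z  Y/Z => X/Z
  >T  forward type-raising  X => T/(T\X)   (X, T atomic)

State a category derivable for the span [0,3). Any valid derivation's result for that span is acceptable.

[0,4] S   >
  [0,3] S/N   >S
    [0,2] (S/S)/N   >
      [0,1] "today" : ((S/S)/N)/N
      [1,2] "built" : N
    [2,3] "which" : S/N
  [3,4] "bone" : N

S/N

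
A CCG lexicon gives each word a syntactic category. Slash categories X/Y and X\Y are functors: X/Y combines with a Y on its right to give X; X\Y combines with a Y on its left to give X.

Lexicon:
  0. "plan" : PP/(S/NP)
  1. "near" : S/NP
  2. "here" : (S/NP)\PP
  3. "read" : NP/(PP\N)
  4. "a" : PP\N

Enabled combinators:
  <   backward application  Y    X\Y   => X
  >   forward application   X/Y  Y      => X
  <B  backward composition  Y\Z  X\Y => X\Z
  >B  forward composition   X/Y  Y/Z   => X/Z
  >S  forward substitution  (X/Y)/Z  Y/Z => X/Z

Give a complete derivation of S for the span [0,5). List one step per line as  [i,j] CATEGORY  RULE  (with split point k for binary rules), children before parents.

[0,1] PP/(S/NP)  lex  "plan"
[1,2] S/NP  lex  "near"
[0,2] PP  >  k=1
[2,3] (S/NP)\PP  lex  "here"
[0,3] S/NP  <  k=2
[3,4] NP/(PP\N)  lex  "read"
[4,5] PP\N  lex  "a"
[3,5] NP  >  k=4
[0,5] S  >  k=3

[0,5] S   >
  [0,3] S/NP   <
    [0,2] PP   >
      [0,1] "plan" : PP/(S/NP)
      [1,2] "near" : S/NP
    [2,3] "here" : (S/NP)\PP
  [3,5] NP   >
    [3,4] "read" : NP/(PP\N)
    [4,5] "a" : PP\N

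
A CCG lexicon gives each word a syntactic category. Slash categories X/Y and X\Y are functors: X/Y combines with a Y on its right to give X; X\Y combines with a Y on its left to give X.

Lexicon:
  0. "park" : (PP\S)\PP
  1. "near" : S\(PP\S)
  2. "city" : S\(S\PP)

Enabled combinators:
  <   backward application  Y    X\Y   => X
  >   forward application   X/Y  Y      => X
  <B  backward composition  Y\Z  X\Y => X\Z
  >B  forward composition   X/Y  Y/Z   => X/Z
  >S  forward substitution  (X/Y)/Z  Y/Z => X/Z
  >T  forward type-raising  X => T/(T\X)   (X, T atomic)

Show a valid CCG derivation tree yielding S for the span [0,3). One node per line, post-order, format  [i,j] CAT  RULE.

[0,1] (PP\S)\PP  lex  "park"
[1,2] S\(PP\S)  lex  "near"
[0,2] S\PP  <B  k=1
[2,3] S\(S\PP)  lex  "city"
[0,3] S  <  k=2

[0,3] S   <
  [0,2] S\PP   <B
    [0,1] "park" : (PP\S)\PP
    [1,2] "near" : S\(PP\S)
  [2,3] "city" : S\(S\PP)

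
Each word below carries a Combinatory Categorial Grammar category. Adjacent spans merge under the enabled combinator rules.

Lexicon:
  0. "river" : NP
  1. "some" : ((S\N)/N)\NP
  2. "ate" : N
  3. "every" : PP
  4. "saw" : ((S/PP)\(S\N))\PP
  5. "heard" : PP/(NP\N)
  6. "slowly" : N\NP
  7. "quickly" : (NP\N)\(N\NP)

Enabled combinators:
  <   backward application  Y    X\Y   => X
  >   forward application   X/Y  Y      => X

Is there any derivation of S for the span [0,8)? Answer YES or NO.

[0,8] S   >
  [0,5] S/PP   <
    [0,3] S\N   >
      [0,2] (S\N)/N   <
        [0,1] "river" : NP
        [1,2] "some" : ((S\N)/N)\NP
      [2,3] "ate" : N
    [3,5] (S/PP)\(S\N)   <
      [3,4] "every" : PP
      [4,5] "saw" : ((S/PP)\(S\N))\PP
  [5,8] PP   >
    [5,6] "heard" : PP/(NP\N)
    [6,8] NP\N   <
      [6,7] "slowly" : N\NP
      [7,8] "quickly" : (NP\N)\(N\NP)

YES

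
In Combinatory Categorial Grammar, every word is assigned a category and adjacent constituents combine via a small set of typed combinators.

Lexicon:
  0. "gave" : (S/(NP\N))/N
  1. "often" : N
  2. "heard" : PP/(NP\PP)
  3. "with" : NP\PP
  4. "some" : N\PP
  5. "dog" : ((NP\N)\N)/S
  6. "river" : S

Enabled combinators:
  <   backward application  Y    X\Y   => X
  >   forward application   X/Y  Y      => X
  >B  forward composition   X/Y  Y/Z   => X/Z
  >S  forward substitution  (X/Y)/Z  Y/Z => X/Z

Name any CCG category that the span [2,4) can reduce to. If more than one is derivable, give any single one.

PP

[0,7] S   >
  [0,2] S/(NP\N)   >
    [0,1] "gave" : (S/(NP\N))/N
    [1,2] "often" : N
  [2,7] NP\N   <
    [2,5] N   <
      [2,4] PP   >
        [2,3] "heard" : PP/(NP\PP)
        [3,4] "with" : NP\PP
      [4,5] "some" : N\PP
    [5,7] (NP\N)\N   >
      [5,6] "dog" : ((NP\N)\N)/S
      [6,7] "river" : S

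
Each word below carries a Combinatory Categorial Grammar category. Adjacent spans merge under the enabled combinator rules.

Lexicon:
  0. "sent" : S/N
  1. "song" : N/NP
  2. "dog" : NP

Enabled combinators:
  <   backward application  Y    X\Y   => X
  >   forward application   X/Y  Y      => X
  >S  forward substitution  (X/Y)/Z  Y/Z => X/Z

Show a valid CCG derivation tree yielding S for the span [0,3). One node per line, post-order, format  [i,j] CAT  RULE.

[0,3] S   >
  [0,1] "sent" : S/N
  [1,3] N   >
    [1,2] "song" : N/NP
    [2,3] "dog" : NP

[0,1] S/N  lex  "sent"
[1,2] N/NP  lex  "song"
[2,3] NP  lex  "dog"
[1,3] N  >  k=2
[0,3] S  >  k=1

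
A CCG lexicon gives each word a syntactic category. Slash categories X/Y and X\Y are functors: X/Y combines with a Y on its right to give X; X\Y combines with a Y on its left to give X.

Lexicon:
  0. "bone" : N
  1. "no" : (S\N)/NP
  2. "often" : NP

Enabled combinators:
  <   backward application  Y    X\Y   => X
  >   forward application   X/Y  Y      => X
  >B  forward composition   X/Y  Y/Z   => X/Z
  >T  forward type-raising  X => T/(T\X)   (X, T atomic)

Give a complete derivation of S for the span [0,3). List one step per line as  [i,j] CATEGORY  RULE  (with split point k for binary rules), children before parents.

[0,3] S   >
  [0,1] S/(S\N)   >T
    [0,1] "bone" : N
  [1,3] S\N   >
    [1,2] "no" : (S\N)/NP
    [2,3] "often" : NP

[0,1] N  lex  "bone"
[0,1] S/(S\N)  >T
[1,2] (S\N)/NP  lex  "no"
[2,3] NP  lex  "often"
[1,3] S\N  >  k=2
[0,3] S  >  k=1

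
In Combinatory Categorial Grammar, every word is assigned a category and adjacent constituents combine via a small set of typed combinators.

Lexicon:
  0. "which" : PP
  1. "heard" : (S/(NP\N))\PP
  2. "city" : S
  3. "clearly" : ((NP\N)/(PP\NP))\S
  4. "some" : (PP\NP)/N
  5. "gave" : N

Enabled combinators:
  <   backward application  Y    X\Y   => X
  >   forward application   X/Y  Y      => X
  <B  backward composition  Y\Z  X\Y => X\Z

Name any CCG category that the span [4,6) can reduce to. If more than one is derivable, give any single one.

[0,6] S   >
  [0,2] S/(NP\N)   <
    [0,1] "which" : PP
    [1,2] "heard" : (S/(NP\N))\PP
  [2,6] NP\N   >
    [2,4] (NP\N)/(PP\NP)   <
      [2,3] "city" : S
      [3,4] "clearly" : ((NP\N)/(PP\NP))\S
    [4,6] PP\NP   >
      [4,5] "some" : (PP\NP)/N
      [5,6] "gave" : N

PP\NP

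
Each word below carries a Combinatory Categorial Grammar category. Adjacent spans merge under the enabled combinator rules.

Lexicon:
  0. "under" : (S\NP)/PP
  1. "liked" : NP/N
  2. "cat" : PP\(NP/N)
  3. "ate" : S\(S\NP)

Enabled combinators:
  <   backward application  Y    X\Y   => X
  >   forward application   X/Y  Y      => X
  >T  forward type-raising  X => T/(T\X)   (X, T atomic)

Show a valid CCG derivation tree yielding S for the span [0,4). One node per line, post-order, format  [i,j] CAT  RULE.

[0,4] S   <
  [0,3] S\NP   >
    [0,1] "under" : (S\NP)/PP
    [1,3] PP   <
      [1,2] "liked" : NP/N
      [2,3] "cat" : PP\(NP/N)
  [3,4] "ate" : S\(S\NP)

[0,1] (S\NP)/PP  lex  "under"
[1,2] NP/N  lex  "liked"
[2,3] PP\(NP/N)  lex  "cat"
[1,3] PP  <  k=2
[0,3] S\NP  >  k=1
[3,4] S\(S\NP)  lex  "ate"
[0,4] S  <  k=3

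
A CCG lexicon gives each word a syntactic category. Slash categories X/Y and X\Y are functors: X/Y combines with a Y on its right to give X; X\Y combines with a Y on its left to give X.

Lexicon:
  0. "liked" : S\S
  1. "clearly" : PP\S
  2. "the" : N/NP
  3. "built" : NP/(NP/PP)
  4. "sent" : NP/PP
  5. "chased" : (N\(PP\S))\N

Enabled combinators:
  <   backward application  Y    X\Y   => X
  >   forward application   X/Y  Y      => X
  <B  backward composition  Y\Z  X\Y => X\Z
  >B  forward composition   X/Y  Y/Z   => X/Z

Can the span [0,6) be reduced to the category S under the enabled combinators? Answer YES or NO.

S\S PP\S N/NP NP/(NP/PP) NP/PP (N\(PP\S))\N
CKY chart[0,6] = {N}; S ∉ chart

NO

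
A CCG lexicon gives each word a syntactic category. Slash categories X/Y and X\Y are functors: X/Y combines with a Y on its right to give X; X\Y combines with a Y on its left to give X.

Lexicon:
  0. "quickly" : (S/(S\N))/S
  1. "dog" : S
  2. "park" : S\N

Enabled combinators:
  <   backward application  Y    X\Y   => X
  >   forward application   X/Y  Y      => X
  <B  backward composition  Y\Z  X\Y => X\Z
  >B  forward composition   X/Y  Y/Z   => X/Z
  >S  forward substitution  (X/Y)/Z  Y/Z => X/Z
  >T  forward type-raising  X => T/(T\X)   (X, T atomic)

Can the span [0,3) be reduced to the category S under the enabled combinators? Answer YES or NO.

YES

[0,3] S   >
  [0,2] S/(S\N)   >
    [0,1] "quickly" : (S/(S\N))/S
    [1,2] "dog" : S
  [2,3] "park" : S\N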